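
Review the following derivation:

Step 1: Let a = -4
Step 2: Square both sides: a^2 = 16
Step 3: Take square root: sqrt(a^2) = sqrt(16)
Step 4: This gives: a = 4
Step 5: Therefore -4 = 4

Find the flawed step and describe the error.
Step 4: This gives: a = 4

Step 4 incorrectly states that sqrt(a^2) = a. The correct identity is sqrt(a^2) = |a|. Since a = -4 < 0, we have sqrt(a^2) = |-4| = 4, not a = -4.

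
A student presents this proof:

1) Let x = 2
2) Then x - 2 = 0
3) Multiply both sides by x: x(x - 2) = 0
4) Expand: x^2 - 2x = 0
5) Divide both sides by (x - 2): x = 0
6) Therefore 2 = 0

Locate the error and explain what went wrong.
Step 5: Divide both sides by (x - 2): x = 0

Step 5 divides both sides by (x - 2). However, since x = 2, we have (x - 2) = 0. Division by zero is undefined, making this step invalid.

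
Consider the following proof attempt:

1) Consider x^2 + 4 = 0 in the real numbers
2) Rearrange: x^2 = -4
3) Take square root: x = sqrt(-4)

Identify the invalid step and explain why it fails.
Step 3: Take square root: x = sqrt(-4)

Step 3 takes the square root of -4, which is negative. In the real number system, the square root of a negative number is undefined. The equation x^2 + 4 = 0 has no real solutions. Square roots of negative numbers only exist in the complex numbers.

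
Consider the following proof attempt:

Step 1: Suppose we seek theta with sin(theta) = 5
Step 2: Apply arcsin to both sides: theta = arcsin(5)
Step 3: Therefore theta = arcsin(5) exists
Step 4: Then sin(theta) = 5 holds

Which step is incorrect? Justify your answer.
Step 2: Apply arcsin to both sides: theta = arcsin(5)

Step 2 applies arcsin to 5. However, arcsin(x) is only defined for x in [-1, 1] because sin(theta) can only produce values in that range. Since |5| > 1, arcsin(5) is undefined. There is no angle whose sine equals 5.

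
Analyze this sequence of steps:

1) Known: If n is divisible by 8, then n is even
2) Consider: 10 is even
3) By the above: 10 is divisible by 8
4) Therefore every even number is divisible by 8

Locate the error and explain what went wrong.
Step 3: By the above: 10 is divisible by 8

Step 3 commits the fallacy of affirming the consequent. The known fact 'divisible by 8 → even' does NOT imply 'even → divisible by 8'. That would be the converse, which is false. For example, 10 is even but 10 ÷ 8 = 1.25, which is not an integer.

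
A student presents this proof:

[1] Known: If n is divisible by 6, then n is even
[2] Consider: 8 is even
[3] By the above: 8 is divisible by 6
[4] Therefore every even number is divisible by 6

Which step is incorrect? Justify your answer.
Step 3: By the above: 8 is divisible by 6

Step 3 commits the fallacy of affirming the consequent. The known fact 'divisible by 6 → even' does NOT imply 'even → divisible by 6'. That would be the converse, which is false. For example, 8 is even but 8 ÷ 6 = 1.33, which is not an integer.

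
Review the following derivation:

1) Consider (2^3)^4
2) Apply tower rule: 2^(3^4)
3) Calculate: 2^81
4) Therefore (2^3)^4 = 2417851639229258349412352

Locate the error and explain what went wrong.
Step 2: Apply tower rule: 2^(3^4)

Step 2 incorrectly states that (a^b)^c = a^(b^c). The correct rule is (a^b)^c = a^(b×c). The actual value is (2^3)^4 = 2^12 = 4096, not 2^81 = 2417851639229258349412352.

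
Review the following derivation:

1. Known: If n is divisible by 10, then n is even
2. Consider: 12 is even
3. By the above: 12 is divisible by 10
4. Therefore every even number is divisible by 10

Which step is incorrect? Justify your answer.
Step 3: By the above: 12 is divisible by 10

Step 3 commits the fallacy of affirming the consequent. The known fact 'divisible by 10 → even' does NOT imply 'even → divisible by 10'. That would be the converse, which is false. For example, 12 is even but 12 ÷ 10 = 1.20, which is not an integer.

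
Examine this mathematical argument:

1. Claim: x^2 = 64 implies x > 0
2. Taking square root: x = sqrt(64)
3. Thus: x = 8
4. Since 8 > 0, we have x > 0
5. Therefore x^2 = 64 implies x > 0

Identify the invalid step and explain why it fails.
Step 2: Taking square root: x = sqrt(64)

Step 2 takes the square root and assumes the positive root only. The equation x^2 = 64 actually has two solutions: x = 8 and x = -8. The proof silently assumes x > 0 without justification, then uses this assumption to conclude x > 0, which is circular. The counterexample x = -8 shows the claim is false.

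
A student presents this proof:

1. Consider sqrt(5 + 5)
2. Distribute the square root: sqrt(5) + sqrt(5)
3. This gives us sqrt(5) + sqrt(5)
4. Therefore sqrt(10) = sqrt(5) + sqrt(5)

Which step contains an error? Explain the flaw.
Step 2: Distribute the square root: sqrt(5) + sqrt(5)

Step 2 incorrectly 'distributes' the square root over addition. The square root function does not distribute: sqrt(a + b) ≠ sqrt(a) + sqrt(b). In fact, sqrt(5 + 5) = sqrt(10) ≈ 3.1623, while sqrt(5) + sqrt(5) ≈ 4.4721.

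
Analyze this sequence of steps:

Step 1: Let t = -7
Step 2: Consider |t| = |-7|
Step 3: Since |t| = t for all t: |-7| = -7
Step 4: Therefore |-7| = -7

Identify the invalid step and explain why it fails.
Step 3: Since |t| = t for all t: |-7| = -7

Step 3 incorrectly states that |t| = t for all t. The correct definition is |t| = t when t >= 0, and |t| = -t when t < 0. Since -7 < 0, we have |-7| = -(-7) = 7, not -7.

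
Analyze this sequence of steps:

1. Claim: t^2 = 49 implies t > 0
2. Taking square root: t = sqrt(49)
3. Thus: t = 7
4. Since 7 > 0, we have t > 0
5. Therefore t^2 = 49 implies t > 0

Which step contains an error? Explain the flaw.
Step 2: Taking square root: t = sqrt(49)

Step 2 takes the square root and assumes the positive root only. The equation t^2 = 49 actually has two solutions: t = 7 and t = -7. The proof silently assumes t > 0 without justification, then uses this assumption to conclude t > 0, which is circular. The counterexample t = -7 shows the claim is false.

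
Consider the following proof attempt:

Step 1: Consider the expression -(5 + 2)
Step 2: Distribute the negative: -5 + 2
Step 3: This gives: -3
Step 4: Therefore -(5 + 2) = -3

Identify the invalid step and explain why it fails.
Step 2: Distribute the negative: -5 + 2

Step 2 incorrectly distributes the negative sign. The correct distribution is -(5 + 2) = -5 - 2 = -7. The negative must be applied to both terms, not just the first. The error treats -(5 + 2) as -5 + 2, which equals -3 instead of -7.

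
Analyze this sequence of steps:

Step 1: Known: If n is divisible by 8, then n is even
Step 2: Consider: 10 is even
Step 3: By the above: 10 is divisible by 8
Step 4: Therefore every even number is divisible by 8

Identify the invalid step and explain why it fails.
Step 3: By the above: 10 is divisible by 8

Step 3 commits the fallacy of affirming the consequent. The known fact 'divisible by 8 → even' does NOT imply 'even → divisible by 8'. That would be the converse, which is false. For example, 10 is even but 10 ÷ 8 = 1.25, which is not an integer.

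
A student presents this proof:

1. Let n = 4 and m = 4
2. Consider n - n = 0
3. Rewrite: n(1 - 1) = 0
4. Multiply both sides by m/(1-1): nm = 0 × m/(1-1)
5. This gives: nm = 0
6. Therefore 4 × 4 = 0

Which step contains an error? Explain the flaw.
Step 4: Multiply both sides by m/(1-1): nm = 0 × m/(1-1)

Step 4 multiplies both sides by m/(1-1). However, 1-1 = 0, so this is multiplication by m/0, which is undefined. We cannot multiply by an undefined expression.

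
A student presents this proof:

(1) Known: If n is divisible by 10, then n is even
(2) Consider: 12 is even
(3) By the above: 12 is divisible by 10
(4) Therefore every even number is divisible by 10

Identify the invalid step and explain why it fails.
Step 3: By the above: 12 is divisible by 10

Step 3 commits the fallacy of affirming the consequent. The known fact 'divisible by 10 → even' does NOT imply 'even → divisible by 10'. That would be the converse, which is false. For example, 12 is even but 12 ÷ 10 = 1.20, which is not an integer.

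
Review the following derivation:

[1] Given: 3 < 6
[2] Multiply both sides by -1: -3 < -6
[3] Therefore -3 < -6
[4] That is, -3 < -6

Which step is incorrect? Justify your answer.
Step 2: Multiply both sides by -1: -3 < -6

Step 2 multiplies both sides by -1 but fails to reverse the inequality sign. When multiplying (or dividing) an inequality by a negative number, the direction must be reversed. Since 3 < 6, we should get -3 > -6, i.e., -3 > -6.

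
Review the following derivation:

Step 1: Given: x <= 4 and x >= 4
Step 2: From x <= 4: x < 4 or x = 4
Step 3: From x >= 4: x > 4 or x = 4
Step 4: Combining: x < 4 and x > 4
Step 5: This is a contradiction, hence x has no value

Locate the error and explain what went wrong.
Step 4: Combining: x < 4 and x > 4

Step 4 incorrectly combines the conditions. From x <= 4 and x >= 4, the intersection is x = 4. The error treats the 'or' cases as 'and' requirements. The correct conclusion is that x = 4 is the unique solution, not that no solution exists.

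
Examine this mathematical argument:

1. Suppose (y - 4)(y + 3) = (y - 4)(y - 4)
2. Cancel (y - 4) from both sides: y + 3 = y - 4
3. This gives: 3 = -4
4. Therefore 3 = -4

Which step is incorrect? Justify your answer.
Step 2: Cancel (y - 4) from both sides: y + 3 = y - 4

Step 2 cancels (y - 4) from both sides. This is only valid if (y - 4) ≠ 0, i.e., y ≠ 4. When y = 4, both sides equal zero regardless of the other factors. The correct approach requires considering y = 4 as a separate case.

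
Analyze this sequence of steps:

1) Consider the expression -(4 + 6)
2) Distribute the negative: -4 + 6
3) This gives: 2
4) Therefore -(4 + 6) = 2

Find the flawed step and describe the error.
Step 2: Distribute the negative: -4 + 6

Step 2 incorrectly distributes the negative sign. The correct distribution is -(4 + 6) = -4 - 6 = -10. The negative must be applied to both terms, not just the first. The error treats -(4 + 6) as -4 + 6, which equals 2 instead of -10.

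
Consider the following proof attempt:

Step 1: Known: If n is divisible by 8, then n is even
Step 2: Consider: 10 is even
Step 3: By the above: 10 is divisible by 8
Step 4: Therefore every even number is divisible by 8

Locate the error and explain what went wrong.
Step 3: By the above: 10 is divisible by 8

Step 3 commits the fallacy of affirming the consequent. The known fact 'divisible by 8 → even' does NOT imply 'even → divisible by 8'. That would be the converse, which is false. For example, 10 is even but 10 ÷ 8 = 1.25, which is not an integer.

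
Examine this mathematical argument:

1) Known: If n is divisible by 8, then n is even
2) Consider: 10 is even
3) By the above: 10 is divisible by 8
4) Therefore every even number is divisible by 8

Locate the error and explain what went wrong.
Step 3: By the above: 10 is divisible by 8

Step 3 commits the fallacy of affirming the consequent. The known fact 'divisible by 8 → even' does NOT imply 'even → divisible by 8'. That would be the converse, which is false. For example, 10 is even but 10 ÷ 8 = 1.25, which is not an integer.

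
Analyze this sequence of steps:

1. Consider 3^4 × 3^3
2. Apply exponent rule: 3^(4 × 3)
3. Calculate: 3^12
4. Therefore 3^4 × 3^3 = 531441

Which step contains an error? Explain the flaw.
Step 2: Apply exponent rule: 3^(4 × 3)

Step 2 incorrectly states that a^b × a^c = a^(b×c). The correct rule is a^b × a^c = a^(b+c). The actual value is 3^4 × 3^3 = 3^7 = 2187, not 3^12 = 531441.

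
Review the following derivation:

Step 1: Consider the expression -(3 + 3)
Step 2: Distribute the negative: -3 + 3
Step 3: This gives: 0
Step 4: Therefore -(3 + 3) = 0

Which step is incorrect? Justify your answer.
Step 2: Distribute the negative: -3 + 3

Step 2 incorrectly distributes the negative sign. The correct distribution is -(3 + 3) = -3 - 3 = -6. The negative must be applied to both terms, not just the first. The error treats -(3 + 3) as -3 + 3, which equals 0 instead of -6.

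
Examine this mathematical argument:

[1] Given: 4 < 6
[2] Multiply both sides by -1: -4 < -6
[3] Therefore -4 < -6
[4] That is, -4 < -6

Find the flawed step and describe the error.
Step 2: Multiply both sides by -1: -4 < -6

Step 2 multiplies both sides by -1 but fails to reverse the inequality sign. When multiplying (or dividing) an inequality by a negative number, the direction must be reversed. Since 4 < 6, we should get -4 > -6, i.e., -4 > -6.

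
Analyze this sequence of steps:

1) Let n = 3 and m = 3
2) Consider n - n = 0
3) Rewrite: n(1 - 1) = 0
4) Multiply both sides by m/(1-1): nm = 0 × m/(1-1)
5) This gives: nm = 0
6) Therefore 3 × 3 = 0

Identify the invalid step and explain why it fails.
Step 4: Multiply both sides by m/(1-1): nm = 0 × m/(1-1)

Step 4 multiplies both sides by m/(1-1). However, 1-1 = 0, so this is multiplication by m/0, which is undefined. We cannot multiply by an undefined expression.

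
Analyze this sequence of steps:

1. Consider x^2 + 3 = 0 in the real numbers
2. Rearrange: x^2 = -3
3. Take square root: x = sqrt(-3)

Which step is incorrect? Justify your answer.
Step 3: Take square root: x = sqrt(-3)

Step 3 takes the square root of -3, which is negative. In the real number system, the square root of a negative number is undefined. The equation x^2 + 3 = 0 has no real solutions. Square roots of negative numbers only exist in the complex numbers.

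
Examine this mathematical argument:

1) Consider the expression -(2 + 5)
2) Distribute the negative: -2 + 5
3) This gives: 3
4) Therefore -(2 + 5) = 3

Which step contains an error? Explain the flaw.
Step 2: Distribute the negative: -2 + 5

Step 2 incorrectly distributes the negative sign. The correct distribution is -(2 + 5) = -2 - 5 = -7. The negative must be applied to both terms, not just the first. The error treats -(2 + 5) as -2 + 5, which equals 3 instead of -7.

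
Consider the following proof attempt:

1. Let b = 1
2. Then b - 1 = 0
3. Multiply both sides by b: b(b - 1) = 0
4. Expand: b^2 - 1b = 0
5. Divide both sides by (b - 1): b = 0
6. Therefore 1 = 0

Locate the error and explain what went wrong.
Step 5: Divide both sides by (b - 1): b = 0

Step 5 divides both sides by (b - 1). However, since b = 1, we have (b - 1) = 0. Division by zero is undefined, making this step invalid.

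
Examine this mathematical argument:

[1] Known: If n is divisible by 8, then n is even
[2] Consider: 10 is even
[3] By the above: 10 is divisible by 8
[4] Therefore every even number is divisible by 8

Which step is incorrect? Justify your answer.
Step 3: By the above: 10 is divisible by 8

Step 3 commits the fallacy of affirming the consequent. The known fact 'divisible by 8 → even' does NOT imply 'even → divisible by 8'. That would be the converse, which is false. For example, 10 is even but 10 ÷ 8 = 1.25, which is not an integer.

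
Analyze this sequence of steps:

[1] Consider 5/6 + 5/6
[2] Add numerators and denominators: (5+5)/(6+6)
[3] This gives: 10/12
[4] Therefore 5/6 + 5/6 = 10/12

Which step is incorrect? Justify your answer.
Step 2: Add numerators and denominators: (5+5)/(6+6)

Step 2 incorrectly adds fractions by separately adding numerators and denominators. This is wrong. The correct method requires a common denominator: 5/6 + 5/6 = (5×6 + 5×6)/(6×6) = 60/36 = 5/3. The method used gives 10/12, which is different.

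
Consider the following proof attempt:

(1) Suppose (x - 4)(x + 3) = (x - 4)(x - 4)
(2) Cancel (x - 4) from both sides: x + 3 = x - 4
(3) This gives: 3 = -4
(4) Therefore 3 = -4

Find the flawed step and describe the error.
Step 2: Cancel (x - 4) from both sides: x + 3 = x - 4

Step 2 cancels (x - 4) from both sides. This is only valid if (x - 4) ≠ 0, i.e., x ≠ 4. When x = 4, both sides equal zero regardless of the other factors. The correct approach requires considering x = 4 as a separate case.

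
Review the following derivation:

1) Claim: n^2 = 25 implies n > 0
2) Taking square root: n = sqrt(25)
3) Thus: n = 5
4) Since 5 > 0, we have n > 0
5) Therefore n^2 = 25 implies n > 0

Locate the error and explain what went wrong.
Step 2: Taking square root: n = sqrt(25)

Step 2 takes the square root and assumes the positive root only. The equation n^2 = 25 actually has two solutions: n = 5 and n = -5. The proof silently assumes n > 0 without justification, then uses this assumption to conclude n > 0, which is circular. The counterexample n = -5 shows the claim is false.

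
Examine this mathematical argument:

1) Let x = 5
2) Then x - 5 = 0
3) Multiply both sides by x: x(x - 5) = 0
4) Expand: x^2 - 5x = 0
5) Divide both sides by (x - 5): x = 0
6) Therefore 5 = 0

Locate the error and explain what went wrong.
Step 5: Divide both sides by (x - 5): x = 0

Step 5 divides both sides by (x - 5). However, since x = 5, we have (x - 5) = 0. Division by zero is undefined, making this step invalid.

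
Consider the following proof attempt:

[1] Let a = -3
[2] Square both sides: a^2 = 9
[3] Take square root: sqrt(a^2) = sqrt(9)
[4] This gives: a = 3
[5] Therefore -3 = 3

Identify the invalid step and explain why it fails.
Step 4: This gives: a = 3

Step 4 incorrectly states that sqrt(a^2) = a. The correct identity is sqrt(a^2) = |a|. Since a = -3 < 0, we have sqrt(a^2) = |-3| = 3, not a = -3.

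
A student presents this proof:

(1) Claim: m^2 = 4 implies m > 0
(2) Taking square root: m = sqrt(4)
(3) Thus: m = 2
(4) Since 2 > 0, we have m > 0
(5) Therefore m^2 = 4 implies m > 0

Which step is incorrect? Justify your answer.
Step 2: Taking square root: m = sqrt(4)

Step 2 takes the square root and assumes the positive root only. The equation m^2 = 4 actually has two solutions: m = 2 and m = -2. The proof silently assumes m > 0 without justification, then uses this assumption to conclude m > 0, which is circular. The counterexample m = -2 shows the claim is false.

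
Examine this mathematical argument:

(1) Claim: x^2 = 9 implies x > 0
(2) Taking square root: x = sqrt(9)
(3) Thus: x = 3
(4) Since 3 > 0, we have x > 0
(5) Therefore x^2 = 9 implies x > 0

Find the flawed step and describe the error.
Step 2: Taking square root: x = sqrt(9)

Step 2 takes the square root and assumes the positive root only. The equation x^2 = 9 actually has two solutions: x = 3 and x = -3. The proof silently assumes x > 0 without justification, then uses this assumption to conclude x > 0, which is circular. The counterexample x = -3 shows the claim is false.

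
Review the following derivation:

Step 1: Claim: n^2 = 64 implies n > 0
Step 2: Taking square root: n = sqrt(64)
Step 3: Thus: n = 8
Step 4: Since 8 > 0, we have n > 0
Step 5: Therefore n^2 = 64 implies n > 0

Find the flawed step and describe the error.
Step 2: Taking square root: n = sqrt(64)

Step 2 takes the square root and assumes the positive root only. The equation n^2 = 64 actually has two solutions: n = 8 and n = -8. The proof silently assumes n > 0 without justification, then uses this assumption to conclude n > 0, which is circular. The counterexample n = -8 shows the claim is false.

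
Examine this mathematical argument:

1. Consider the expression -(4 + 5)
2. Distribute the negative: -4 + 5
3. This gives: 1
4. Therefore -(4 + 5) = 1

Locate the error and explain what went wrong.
Step 2: Distribute the negative: -4 + 5

Step 2 incorrectly distributes the negative sign. The correct distribution is -(4 + 5) = -4 - 5 = -9. The negative must be applied to both terms, not just the first. The error treats -(4 + 5) as -4 + 5, which equals 1 instead of -9.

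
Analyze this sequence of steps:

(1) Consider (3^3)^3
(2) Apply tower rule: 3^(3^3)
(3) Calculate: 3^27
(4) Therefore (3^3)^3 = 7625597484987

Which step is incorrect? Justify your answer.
Step 2: Apply tower rule: 3^(3^3)

Step 2 incorrectly states that (a^b)^c = a^(b^c). The correct rule is (a^b)^c = a^(b×c). The actual value is (3^3)^3 = 3^9 = 19683, not 3^27 = 7625597484987.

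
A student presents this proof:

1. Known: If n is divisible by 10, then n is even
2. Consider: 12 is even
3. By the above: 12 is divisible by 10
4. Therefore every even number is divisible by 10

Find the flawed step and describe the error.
Step 3: By the above: 12 is divisible by 10

Step 3 commits the fallacy of affirming the consequent. The known fact 'divisible by 10 → even' does NOT imply 'even → divisible by 10'. That would be the converse, which is false. For example, 12 is even but 12 ÷ 10 = 1.20, which is not an integer.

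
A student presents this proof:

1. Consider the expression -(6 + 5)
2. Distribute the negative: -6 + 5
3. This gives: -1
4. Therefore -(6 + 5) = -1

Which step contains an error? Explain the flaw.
Step 2: Distribute the negative: -6 + 5

Step 2 incorrectly distributes the negative sign. The correct distribution is -(6 + 5) = -6 - 5 = -11. The negative must be applied to both terms, not just the first. The error treats -(6 + 5) as -6 + 5, which equals -1 instead of -11.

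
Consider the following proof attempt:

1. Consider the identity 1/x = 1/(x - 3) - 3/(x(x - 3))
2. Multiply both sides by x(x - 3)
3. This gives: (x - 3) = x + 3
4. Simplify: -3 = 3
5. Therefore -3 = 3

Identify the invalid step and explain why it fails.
Step 3: This gives: (x - 3) = x + 3

Step 3 makes a sign error when clearing denominators. Multiplying -3/(x(x - 3)) by x(x - 3) gives -3, not +3. The correct result is (x - 3) = x - 3, which is trivially true, not (x - 3) = x + 3. (Step 1 is a valid identity: 1/(x - 3) - 3/(x(x - 3)) = (x - 3)/(x(x - 3)) = 1/x.)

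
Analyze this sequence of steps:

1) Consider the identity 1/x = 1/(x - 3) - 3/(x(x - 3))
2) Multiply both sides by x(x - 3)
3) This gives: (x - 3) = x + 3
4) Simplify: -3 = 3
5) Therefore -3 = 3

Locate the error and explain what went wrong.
Step 3: This gives: (x - 3) = x + 3

Step 3 makes a sign error when clearing denominators. Multiplying -3/(x(x - 3)) by x(x - 3) gives -3, not +3. The correct result is (x - 3) = x - 3, which is trivially true, not (x - 3) = x + 3. (Step 1 is a valid identity: 1/(x - 3) - 3/(x(x - 3)) = (x - 3)/(x(x - 3)) = 1/x.)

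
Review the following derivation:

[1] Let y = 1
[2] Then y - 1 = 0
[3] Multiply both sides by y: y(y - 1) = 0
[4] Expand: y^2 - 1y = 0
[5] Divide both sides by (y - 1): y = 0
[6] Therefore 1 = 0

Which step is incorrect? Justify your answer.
Step 5: Divide both sides by (y - 1): y = 0

Step 5 divides both sides by (y - 1). However, since y = 1, we have (y - 1) = 0. Division by zero is undefined, making this step invalid.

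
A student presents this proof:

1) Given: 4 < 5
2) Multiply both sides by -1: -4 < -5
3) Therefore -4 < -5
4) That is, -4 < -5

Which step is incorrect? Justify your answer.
Step 2: Multiply both sides by -1: -4 < -5

Step 2 multiplies both sides by -1 but fails to reverse the inequality sign. When multiplying (or dividing) an inequality by a negative number, the direction must be reversed. Since 4 < 5, we should get -4 > -5, i.e., -4 > -5.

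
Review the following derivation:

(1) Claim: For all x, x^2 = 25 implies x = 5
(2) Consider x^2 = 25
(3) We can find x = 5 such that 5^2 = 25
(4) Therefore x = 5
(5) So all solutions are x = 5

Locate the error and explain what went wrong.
Step 4: Therefore x = 5

Step 4 incorrectly concludes that x = 5 is the only solution. The proof shows that x = 5 is A solution (existence), but does not show it is the ONLY solution (uniqueness). In fact, x = -5 is also a solution since (-5)^2 = 25. Finding one solution doesn't prove there are no others.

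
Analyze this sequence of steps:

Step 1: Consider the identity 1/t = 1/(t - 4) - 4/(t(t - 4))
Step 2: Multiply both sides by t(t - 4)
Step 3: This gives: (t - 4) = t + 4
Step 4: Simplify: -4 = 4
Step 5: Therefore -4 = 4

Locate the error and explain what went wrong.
Step 3: This gives: (t - 4) = t + 4

Step 3 makes a sign error when clearing denominators. Multiplying -4/(t(t - 4)) by t(t - 4) gives -4, not +4. The correct result is (t - 4) = t - 4, which is trivially true, not (t - 4) = t + 4. (Step 1 is a valid identity: 1/(t - 4) - 4/(t(t - 4)) = (t - 4)/(t(t - 4)) = 1/t.)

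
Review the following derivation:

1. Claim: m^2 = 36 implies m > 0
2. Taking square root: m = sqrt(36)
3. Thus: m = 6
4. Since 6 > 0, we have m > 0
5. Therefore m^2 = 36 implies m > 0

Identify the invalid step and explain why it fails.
Step 2: Taking square root: m = sqrt(36)

Step 2 takes the square root and assumes the positive root only. The equation m^2 = 36 actually has two solutions: m = 6 and m = -6. The proof silently assumes m > 0 without justification, then uses this assumption to conclude m > 0, which is circular. The counterexample m = -6 shows the claim is false.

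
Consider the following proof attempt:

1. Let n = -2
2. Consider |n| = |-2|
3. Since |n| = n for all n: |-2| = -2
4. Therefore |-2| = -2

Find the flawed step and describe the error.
Step 3: Since |n| = n for all n: |-2| = -2

Step 3 incorrectly states that |n| = n for all n. The correct definition is |n| = n when n >= 0, and |n| = -n when n < 0. Since -2 < 0, we have |-2| = -(-2) = 2, not -2.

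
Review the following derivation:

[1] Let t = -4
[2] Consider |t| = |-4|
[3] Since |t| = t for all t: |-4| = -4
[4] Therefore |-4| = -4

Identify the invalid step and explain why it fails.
Step 3: Since |t| = t for all t: |-4| = -4

Step 3 incorrectly states that |t| = t for all t. The correct definition is |t| = t when t >= 0, and |t| = -t when t < 0. Since -4 < 0, we have |-4| = -(-4) = 4, not -4.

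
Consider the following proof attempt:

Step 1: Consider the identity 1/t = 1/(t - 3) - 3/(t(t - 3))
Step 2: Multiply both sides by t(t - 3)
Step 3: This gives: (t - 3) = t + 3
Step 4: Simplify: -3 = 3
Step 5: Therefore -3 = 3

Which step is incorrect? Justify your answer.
Step 3: This gives: (t - 3) = t + 3

Step 3 makes a sign error when clearing denominators. Multiplying -3/(t(t - 3)) by t(t - 3) gives -3, not +3. The correct result is (t - 3) = t - 3, which is trivially true, not (t - 3) = t + 3. (Step 1 is a valid identity: 1/(t - 3) - 3/(t(t - 3)) = (t - 3)/(t(t - 3)) = 1/t.)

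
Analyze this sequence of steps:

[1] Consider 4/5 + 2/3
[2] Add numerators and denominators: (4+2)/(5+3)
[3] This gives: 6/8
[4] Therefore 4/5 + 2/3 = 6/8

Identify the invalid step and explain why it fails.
Step 2: Add numerators and denominators: (4+2)/(5+3)

Step 2 incorrectly adds fractions by separately adding numerators and denominators. This is wrong. The correct method requires a common denominator: 4/5 + 2/3 = (4×3 + 2×5)/(5×3) = 22/15 = 22/15. The method used gives 6/8, which is different.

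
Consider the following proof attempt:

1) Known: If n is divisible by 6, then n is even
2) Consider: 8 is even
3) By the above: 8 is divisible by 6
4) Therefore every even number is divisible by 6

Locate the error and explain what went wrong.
Step 3: By the above: 8 is divisible by 6

Step 3 commits the fallacy of affirming the consequent. The known fact 'divisible by 6 → even' does NOT imply 'even → divisible by 6'. That would be the converse, which is false. For example, 8 is even but 8 ÷ 6 = 1.33, which is not an integer.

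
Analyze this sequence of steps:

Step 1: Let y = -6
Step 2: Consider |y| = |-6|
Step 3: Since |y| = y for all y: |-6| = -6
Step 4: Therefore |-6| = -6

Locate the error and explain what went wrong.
Step 3: Since |y| = y for all y: |-6| = -6

Step 3 incorrectly states that |y| = y for all y. The correct definition is |y| = y when y >= 0, and |y| = -y when y < 0. Since -6 < 0, we have |-6| = -(-6) = 6, not -6.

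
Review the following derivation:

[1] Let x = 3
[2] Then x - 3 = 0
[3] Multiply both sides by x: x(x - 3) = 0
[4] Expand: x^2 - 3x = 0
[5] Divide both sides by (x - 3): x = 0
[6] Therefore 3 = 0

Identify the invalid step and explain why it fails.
Step 5: Divide both sides by (x - 3): x = 0

Step 5 divides both sides by (x - 3). However, since x = 3, we have (x - 3) = 0. Division by zero is undefined, making this step invalid.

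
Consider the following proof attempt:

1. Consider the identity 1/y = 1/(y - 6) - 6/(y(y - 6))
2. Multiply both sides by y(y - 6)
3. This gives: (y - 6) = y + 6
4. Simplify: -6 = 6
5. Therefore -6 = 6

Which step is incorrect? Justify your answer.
Step 3: This gives: (y - 6) = y + 6

Step 3 makes a sign error when clearing denominators. Multiplying -6/(y(y - 6)) by y(y - 6) gives -6, not +6. The correct result is (y - 6) = y - 6, which is trivially true, not (y - 6) = y + 6. (Step 1 is a valid identity: 1/(y - 6) - 6/(y(y - 6)) = (y - 6)/(y(y - 6)) = 1/y.)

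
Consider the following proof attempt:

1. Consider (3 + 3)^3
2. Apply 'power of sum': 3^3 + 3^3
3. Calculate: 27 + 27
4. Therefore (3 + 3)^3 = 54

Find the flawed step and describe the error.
Step 2: Apply 'power of sum': 3^3 + 3^3

Step 2 incorrectly applies a non-existent rule '(a+b)^n = a^n + b^n'. This is false in general. The correct expansion uses the binomial theorem. The actual value is (3 + 3)^3 = 6^3 = 216, not 54.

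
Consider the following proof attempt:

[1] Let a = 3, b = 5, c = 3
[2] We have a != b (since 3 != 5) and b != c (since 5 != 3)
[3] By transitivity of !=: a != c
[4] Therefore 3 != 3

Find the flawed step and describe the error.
Step 3: By transitivity of !=: a != c

Step 3 incorrectly applies transitivity to the '!=' relation. Transitivity states: if a R b and b R c, then a R c. However, '!=' is not transitive. Counterexample: 3 != 5 and 5 != 3, but 3 = 3 (both equal 3). Transitivity holds for relations like <, <=, =, but not for !=.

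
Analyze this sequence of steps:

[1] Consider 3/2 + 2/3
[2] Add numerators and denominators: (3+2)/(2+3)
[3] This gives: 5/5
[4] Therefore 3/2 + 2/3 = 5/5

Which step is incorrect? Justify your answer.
Step 2: Add numerators and denominators: (3+2)/(2+3)

Step 2 incorrectly adds fractions by separately adding numerators and denominators. This is wrong. The correct method requires a common denominator: 3/2 + 2/3 = (3×3 + 2×2)/(2×3) = 13/6 = 13/6. The method used gives 5/5, which is different.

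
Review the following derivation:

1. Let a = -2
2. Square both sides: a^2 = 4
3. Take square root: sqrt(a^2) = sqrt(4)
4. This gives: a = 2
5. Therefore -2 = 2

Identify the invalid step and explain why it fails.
Step 4: This gives: a = 2

Step 4 incorrectly states that sqrt(a^2) = a. The correct identity is sqrt(a^2) = |a|. Since a = -2 < 0, we have sqrt(a^2) = |-2| = 2, not a = -2.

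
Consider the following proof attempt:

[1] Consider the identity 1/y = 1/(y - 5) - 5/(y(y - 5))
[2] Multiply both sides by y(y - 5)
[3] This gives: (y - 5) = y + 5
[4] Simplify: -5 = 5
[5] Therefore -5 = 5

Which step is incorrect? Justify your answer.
Step 3: This gives: (y - 5) = y + 5

Step 3 makes a sign error when clearing denominators. Multiplying -5/(y(y - 5)) by y(y - 5) gives -5, not +5. The correct result is (y - 5) = y - 5, which is trivially true, not (y - 5) = y + 5. (Step 1 is a valid identity: 1/(y - 5) - 5/(y(y - 5)) = (y - 5)/(y(y - 5)) = 1/y.)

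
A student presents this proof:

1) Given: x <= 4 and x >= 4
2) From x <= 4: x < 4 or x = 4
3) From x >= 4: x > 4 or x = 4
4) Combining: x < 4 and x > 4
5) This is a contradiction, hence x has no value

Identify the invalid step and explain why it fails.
Step 4: Combining: x < 4 and x > 4

Step 4 incorrectly combines the conditions. From x <= 4 and x >= 4, the intersection is x = 4. The error treats the 'or' cases as 'and' requirements. The correct conclusion is that x = 4 is the unique solution, not that no solution exists.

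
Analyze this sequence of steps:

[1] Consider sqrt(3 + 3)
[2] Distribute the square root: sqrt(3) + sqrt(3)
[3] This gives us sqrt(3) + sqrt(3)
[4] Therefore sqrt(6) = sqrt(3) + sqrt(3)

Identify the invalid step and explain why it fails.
Step 2: Distribute the square root: sqrt(3) + sqrt(3)

Step 2 incorrectly 'distributes' the square root over addition. The square root function does not distribute: sqrt(a + b) ≠ sqrt(a) + sqrt(b). In fact, sqrt(3 + 3) = sqrt(6) ≈ 2.4495, while sqrt(3) + sqrt(3) ≈ 3.4641.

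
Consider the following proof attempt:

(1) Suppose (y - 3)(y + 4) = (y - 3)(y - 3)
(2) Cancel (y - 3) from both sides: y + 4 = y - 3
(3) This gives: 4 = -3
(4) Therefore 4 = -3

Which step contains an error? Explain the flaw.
Step 2: Cancel (y - 3) from both sides: y + 4 = y - 3

Step 2 cancels (y - 3) from both sides. This is only valid if (y - 3) ≠ 0, i.e., y ≠ 3. When y = 3, both sides equal zero regardless of the other factors. The correct approach requires considering y = 3 as a separate case.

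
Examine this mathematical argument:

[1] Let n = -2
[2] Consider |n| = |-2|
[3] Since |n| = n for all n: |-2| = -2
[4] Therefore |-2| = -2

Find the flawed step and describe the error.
Step 3: Since |n| = n for all n: |-2| = -2

Step 3 incorrectly states that |n| = n for all n. The correct definition is |n| = n when n >= 0, and |n| = -n when n < 0. Since -2 < 0, we have |-2| = -(-2) = 2, not -2.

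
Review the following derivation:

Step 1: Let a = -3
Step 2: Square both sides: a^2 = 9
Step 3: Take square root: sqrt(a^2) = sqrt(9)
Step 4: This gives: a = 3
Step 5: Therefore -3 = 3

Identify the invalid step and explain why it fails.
Step 4: This gives: a = 3

Step 4 incorrectly states that sqrt(a^2) = a. The correct identity is sqrt(a^2) = |a|. Since a = -3 < 0, we have sqrt(a^2) = |-3| = 3, not a = -3.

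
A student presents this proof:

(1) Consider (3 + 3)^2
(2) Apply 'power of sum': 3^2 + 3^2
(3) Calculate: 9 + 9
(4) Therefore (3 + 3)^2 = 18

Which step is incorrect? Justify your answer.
Step 2: Apply 'power of sum': 3^2 + 3^2

Step 2 incorrectly applies a non-existent rule '(a+b)^n = a^n + b^n'. This is false in general. The correct expansion uses the binomial theorem. The actual value is (3 + 3)^2 = 6^2 = 36, not 18.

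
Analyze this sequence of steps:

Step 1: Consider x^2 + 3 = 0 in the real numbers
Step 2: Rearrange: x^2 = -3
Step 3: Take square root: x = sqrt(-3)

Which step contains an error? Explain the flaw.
Step 3: Take square root: x = sqrt(-3)

Step 3 takes the square root of -3, which is negative. In the real number system, the square root of a negative number is undefined. The equation x^2 + 3 = 0 has no real solutions. Square roots of negative numbers only exist in the complex numbers.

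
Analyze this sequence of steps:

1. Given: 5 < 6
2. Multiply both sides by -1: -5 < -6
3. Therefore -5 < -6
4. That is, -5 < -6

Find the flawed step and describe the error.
Step 2: Multiply both sides by -1: -5 < -6

Step 2 multiplies both sides by -1 but fails to reverse the inequality sign. When multiplying (or dividing) an inequality by a negative number, the direction must be reversed. Since 5 < 6, we should get -5 > -6, i.e., -5 > -6.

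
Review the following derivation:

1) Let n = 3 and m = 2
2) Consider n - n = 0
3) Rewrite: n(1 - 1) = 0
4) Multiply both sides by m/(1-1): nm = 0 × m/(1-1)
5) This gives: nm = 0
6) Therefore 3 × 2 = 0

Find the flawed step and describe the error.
Step 4: Multiply both sides by m/(1-1): nm = 0 × m/(1-1)

Step 4 multiplies both sides by m/(1-1). However, 1-1 = 0, so this is multiplication by m/0, which is undefined. We cannot multiply by an undefined expression.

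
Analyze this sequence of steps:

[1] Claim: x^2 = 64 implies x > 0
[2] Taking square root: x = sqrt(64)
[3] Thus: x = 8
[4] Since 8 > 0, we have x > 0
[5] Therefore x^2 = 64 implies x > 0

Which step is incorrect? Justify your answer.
Step 2: Taking square root: x = sqrt(64)

Step 2 takes the square root and assumes the positive root only. The equation x^2 = 64 actually has two solutions: x = 8 and x = -8. The proof silently assumes x > 0 without justification, then uses this assumption to conclude x > 0, which is circular. The counterexample x = -8 shows the claim is false.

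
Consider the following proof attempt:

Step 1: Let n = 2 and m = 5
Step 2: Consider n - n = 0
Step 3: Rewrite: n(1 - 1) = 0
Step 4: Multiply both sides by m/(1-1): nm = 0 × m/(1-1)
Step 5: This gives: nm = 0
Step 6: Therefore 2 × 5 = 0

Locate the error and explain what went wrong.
Step 4: Multiply both sides by m/(1-1): nm = 0 × m/(1-1)

Step 4 multiplies both sides by m/(1-1). However, 1-1 = 0, so this is multiplication by m/0, which is undefined. We cannot multiply by an undefined expression.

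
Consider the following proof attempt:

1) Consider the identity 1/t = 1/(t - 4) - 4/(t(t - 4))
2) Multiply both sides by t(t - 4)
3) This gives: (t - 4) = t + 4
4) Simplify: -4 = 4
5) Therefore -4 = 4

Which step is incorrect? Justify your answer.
Step 3: This gives: (t - 4) = t + 4

Step 3 makes a sign error when clearing denominators. Multiplying -4/(t(t - 4)) by t(t - 4) gives -4, not +4. The correct result is (t - 4) = t - 4, which is trivially true, not (t - 4) = t + 4. (Step 1 is a valid identity: 1/(t - 4) - 4/(t(t - 4)) = (t - 4)/(t(t - 4)) = 1/t.)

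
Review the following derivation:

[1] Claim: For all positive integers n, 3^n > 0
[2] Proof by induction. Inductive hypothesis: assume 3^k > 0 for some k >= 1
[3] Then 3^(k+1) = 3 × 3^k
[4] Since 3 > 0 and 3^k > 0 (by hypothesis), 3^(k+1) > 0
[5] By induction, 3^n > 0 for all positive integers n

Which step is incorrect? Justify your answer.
Step 5: By induction, 3^n > 0 for all positive integers n

Step 5 concludes the proof by induction, but no base case was ever established. A valid induction proof requires: (1) a base case proving 3^1 > 0, and (2) an inductive step showing IF 3^k > 0 THEN 3^(k+1) > 0. Steps 2-4 correctly establish the inductive step, but without the base case the conclusion in step 5 does not follow.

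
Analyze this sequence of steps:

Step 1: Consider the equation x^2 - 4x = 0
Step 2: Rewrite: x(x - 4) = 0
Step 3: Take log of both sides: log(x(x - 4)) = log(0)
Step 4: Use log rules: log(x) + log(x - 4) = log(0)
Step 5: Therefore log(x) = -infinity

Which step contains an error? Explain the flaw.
Step 3: Take log of both sides: log(x(x - 4)) = log(0)

Step 3 takes the logarithm of both sides, resulting in log(0) on the right side. The logarithm is only defined for positive numbers; log(0) is undefined (approaches negative infinity). This operation is invalid.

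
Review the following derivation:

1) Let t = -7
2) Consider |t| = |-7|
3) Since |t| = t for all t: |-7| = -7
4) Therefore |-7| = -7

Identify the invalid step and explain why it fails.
Step 3: Since |t| = t for all t: |-7| = -7

Step 3 incorrectly states that |t| = t for all t. The correct definition is |t| = t when t >= 0, and |t| = -t when t < 0. Since -7 < 0, we have |-7| = -(-7) = 7, not -7.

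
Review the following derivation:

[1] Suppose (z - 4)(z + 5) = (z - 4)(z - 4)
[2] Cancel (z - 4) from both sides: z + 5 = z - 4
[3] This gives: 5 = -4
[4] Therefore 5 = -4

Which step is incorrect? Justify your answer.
Step 2: Cancel (z - 4) from both sides: z + 5 = z - 4

Step 2 cancels (z - 4) from both sides. This is only valid if (z - 4) ≠ 0, i.e., z ≠ 4. When z = 4, both sides equal zero regardless of the other factors. The correct approach requires considering z = 4 as a separate case.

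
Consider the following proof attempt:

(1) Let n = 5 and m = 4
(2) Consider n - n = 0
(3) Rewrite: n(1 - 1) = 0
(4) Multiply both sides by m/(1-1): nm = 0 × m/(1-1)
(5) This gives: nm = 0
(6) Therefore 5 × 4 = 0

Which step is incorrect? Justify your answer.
Step 4: Multiply both sides by m/(1-1): nm = 0 × m/(1-1)

Step 4 multiplies both sides by m/(1-1). However, 1-1 = 0, so this is multiplication by m/0, which is undefined. We cannot multiply by an undefined expression.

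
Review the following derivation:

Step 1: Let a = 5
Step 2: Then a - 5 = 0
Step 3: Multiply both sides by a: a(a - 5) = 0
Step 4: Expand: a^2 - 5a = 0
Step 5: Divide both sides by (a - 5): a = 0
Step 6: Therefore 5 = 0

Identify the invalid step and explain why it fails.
Step 5: Divide both sides by (a - 5): a = 0

Step 5 divides both sides by (a - 5). However, since a = 5, we have (a - 5) = 0. Division by zero is undefined, making this step invalid.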